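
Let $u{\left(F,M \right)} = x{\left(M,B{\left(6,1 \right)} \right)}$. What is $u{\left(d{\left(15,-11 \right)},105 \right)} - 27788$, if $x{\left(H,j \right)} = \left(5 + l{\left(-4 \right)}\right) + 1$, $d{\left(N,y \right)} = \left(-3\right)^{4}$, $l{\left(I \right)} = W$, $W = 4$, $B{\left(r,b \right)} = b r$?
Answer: $-27778$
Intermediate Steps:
$l{\left(I \right)} = 4$
$d{\left(N,y \right)} = 81$
$x{\left(H,j \right)} = 10$ ($x{\left(H,j \right)} = \left(5 + 4\right) + 1 = 9 + 1 = 10$)
$u{\left(F,M \right)} = 10$
$u{\left(d{\left(15,-11 \right)},105 \right)} - 27788 = 10 - 27788 = -27778$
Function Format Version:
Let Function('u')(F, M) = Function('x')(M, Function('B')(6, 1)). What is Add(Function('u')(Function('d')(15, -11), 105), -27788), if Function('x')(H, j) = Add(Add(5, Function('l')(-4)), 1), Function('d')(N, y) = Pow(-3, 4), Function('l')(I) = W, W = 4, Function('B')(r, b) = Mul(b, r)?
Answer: -27778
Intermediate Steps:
Function('l')(I) = 4
Function('d')(N, y) = 81
Function('x')(H, j) = 10 (Function('x')(H, j) = Add(Add(5, 4), 1) = Add(9, 1) = 10)
Function('u')(F, M) = 10
Add(Function('u')(Function('d')(15, -11), 105), -27788) = Add(10, -27788) = -27778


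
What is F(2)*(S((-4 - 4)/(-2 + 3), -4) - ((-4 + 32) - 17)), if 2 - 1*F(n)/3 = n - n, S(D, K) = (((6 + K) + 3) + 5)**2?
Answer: 534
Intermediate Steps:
S(D, K) = (14 + K)**2 (S(D, K) = ((9 + K) + 5)**2 = (14 + K)**2)
F(n) = 6 (F(n) = 6 - 3*(n - n) = 6 - 3*0 = 6 + 0 = 6)
F(2)*(S((-4 - 4)/(-2 + 3), -4) - ((-4 + 32) - 17)) = 6*((14 - 4)**2 - ((-4 + 32) - 17)) = 6*(10**2 - (28 - 17)) = 6*(100 - 1*11) = 6*(100 - 11) = 6*89 = 534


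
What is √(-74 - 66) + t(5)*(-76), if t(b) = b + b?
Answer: -760 + 2*I*√35 ≈ -760.0 + 11.832*I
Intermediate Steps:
t(b) = 2*b
√(-74 - 66) + t(5)*(-76) = √(-74 - 66) + (2*5)*(-76) = √(-140) + 10*(-76) = 2*I*√35 - 760 = -760 + 2*I*√35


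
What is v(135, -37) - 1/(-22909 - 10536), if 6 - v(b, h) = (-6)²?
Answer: -1003349/33445 ≈ -30.000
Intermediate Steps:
v(b, h) = -30 (v(b, h) = 6 - 1*(-6)² = 6 - 1*36 = 6 - 36 = -30)
v(135, -37) - 1/(-22909 - 10536) = -30 - 1/(-22909 - 10536) = -30 - 1/(-33445) = -30 - 1*(-1/33445) = -30 + 1/33445 = -1003349/33445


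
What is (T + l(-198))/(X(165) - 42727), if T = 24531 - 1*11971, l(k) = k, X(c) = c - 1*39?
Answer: -12362/42601 ≈ -0.29018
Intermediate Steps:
X(c) = -39 + c (X(c) = c - 39 = -39 + c)
T = 12560 (T = 24531 - 11971 = 12560)
(T + l(-198))/(X(165) - 42727) = (12560 - 198)/((-39 + 165) - 42727) = 12362/(126 - 42727) = 12362/(-42601) = 12362*(-1/42601) = -12362/42601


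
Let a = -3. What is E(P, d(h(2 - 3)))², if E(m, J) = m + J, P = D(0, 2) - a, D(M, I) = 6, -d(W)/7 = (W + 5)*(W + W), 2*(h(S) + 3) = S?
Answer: 27225/4 ≈ 6806.3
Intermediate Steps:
h(S) = -3 + S/2
d(W) = -14*W*(5 + W) (d(W) = -7*(W + 5)*(W + W) = -7*(5 + W)*2*W = -14*W*(5 + W))
P = 9 (P = 6 - 1*(-3) = 6 + 3 = 9)
E(m, J) = J + m
E(P, d(h(2 - 3)))² = (-14*(-3 + (2 - 3)/2)*(5 + (-3 + (2 - 3)/2)) + 9)² = (-14*(-3 + (½)*(-1))*(5 + (-3 + (½)*(-1))) + 9)² = (-14*(-3 - ½)*(5 + (-3 - ½)) + 9)² = (-14*(-7/2)*(5 - 7/2) + 9)² = (-14*(-7/2)*3/2 + 9)² = (147/2 + 9)² = (165/2)² = 27225/4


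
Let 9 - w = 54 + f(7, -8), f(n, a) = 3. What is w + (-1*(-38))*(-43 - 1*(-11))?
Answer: -1264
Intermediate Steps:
w = -48 (w = 9 - (54 + 3) = 9 - 1*57 = 9 - 57 = -48)
w + (-1*(-38))*(-43 - 1*(-11)) = -48 + (-1*(-38))*(-43 - 1*(-11)) = -48 + 38*(-43 + 11) = -48 + 38*(-32) = -48 - 1216 = -1264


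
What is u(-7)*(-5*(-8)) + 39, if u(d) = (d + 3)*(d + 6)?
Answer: 199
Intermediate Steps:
u(d) = (3 + d)*(6 + d)
u(-7)*(-5*(-8)) + 39 = (18 + (-7)² + 9*(-7))*(-5*(-8)) + 39 = (18 + 49 - 63)*40 + 39 = 4*40 + 39 = 160 + 39 = 199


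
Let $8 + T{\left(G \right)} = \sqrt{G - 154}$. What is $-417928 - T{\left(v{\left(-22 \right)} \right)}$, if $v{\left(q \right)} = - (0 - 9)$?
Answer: $-417920 - i \sqrt{145} \approx -4.1792 \cdot 10^{5} - 12.042 i$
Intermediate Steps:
$v{\left(q \right)} = 9$ ($v{\left(q \right)} = - (0 - 9) = \left(-1\right) \left(-9\right) = 9$)
$T{\left(G \right)} = -8 + \sqrt{-154 + G}$ ($T{\left(G \right)} = -8 + \sqrt{G - 154} = -8 + \sqrt{-154 + G}$)
$-417928 - T{\left(v{\left(-22 \right)} \right)} = -417928 - \left(-8 + \sqrt{-154 + 9}\right) = -417928 - \left(-8 + \sqrt{-145}\right) = -417928 - \left(-8 + i \sqrt{145}\right) = -417928 + \left(8 - i \sqrt{145}\right) = -417920 - i \sqrt{145}$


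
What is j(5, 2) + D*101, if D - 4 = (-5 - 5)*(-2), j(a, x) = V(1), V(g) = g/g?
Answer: 2425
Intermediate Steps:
V(g) = 1
j(a, x) = 1
D = 24 (D = 4 + (-5 - 5)*(-2) = 4 - 10*(-2) = 4 + 20 = 24)
j(5, 2) + D*101 = 1 + 24*101 = 1 + 2424 = 2425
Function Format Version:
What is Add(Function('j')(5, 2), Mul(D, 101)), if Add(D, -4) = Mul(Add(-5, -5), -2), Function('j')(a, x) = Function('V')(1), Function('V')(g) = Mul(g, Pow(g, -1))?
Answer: 2425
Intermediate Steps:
Function('V')(g) = 1
Function('j')(a, x) = 1
D = 24 (D = Add(4, Mul(Add(-5, -5), -2)) = Add(4, Mul(-10, -2)) = Add(4, 20) = 24)
Add(Function('j')(5, 2), Mul(D, 101)) = Add(1, Mul(24, 101)) = Add(1, 2424) = 2425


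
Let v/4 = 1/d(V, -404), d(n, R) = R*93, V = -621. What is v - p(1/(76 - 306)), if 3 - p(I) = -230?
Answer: -2188570/9393 ≈ -233.00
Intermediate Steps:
d(n, R) = 93*R
p(I) = 233 (p(I) = 3 - 1*(-230) = 3 + 230 = 233)
v = -1/9393 (v = 4/((93*(-404))) = 4/(-37572) = 4*(-1/37572) = -1/9393 ≈ -0.00010646)
v - p(1/(76 - 306)) = -1/9393 - 1*233 = -1/9393 - 233 = -2188570/9393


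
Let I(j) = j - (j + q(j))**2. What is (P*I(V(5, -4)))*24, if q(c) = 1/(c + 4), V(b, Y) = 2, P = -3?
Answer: 194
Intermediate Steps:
q(c) = 1/(4 + c)
I(j) = j - (j + 1/(4 + j))**2
(P*I(V(5, -4)))*24 = -3*(2 - (2 + 1/(4 + 2))**2)*24 = -3*(2 - (2 + 1/6)**2)*24 = -3*(2 - (13/6)**2)*24 = -3*(2 - 1*169/36)*24 = -3*(2 - 169/36)*24 = -3*(-97/36)*24 = (97/12)*24 = 194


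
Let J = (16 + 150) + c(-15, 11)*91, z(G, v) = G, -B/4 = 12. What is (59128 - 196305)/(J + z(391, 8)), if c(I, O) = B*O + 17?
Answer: 137177/45944 ≈ 2.9857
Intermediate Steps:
B = -48 (B = -4*12 = -48)
c(I, O) = 17 - 48*O (c(I, O) = -48*O + 17 = 17 - 48*O)
J = -46335 (J = (16 + 150) + (17 - 48*11)*91 = 166 + (17 - 528)*91 = 166 - 511*91 = 166 - 46501 = -46335)
(59128 - 196305)/(J + z(391, 8)) = (59128 - 196305)/(-46335 + 391) = -137177/(-45944) = -137177*(-1/45944) = 137177/45944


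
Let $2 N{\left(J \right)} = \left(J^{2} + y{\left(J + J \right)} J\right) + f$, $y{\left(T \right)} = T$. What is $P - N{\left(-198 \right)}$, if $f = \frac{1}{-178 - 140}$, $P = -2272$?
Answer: $- \frac{38845607}{636} \approx -61078.0$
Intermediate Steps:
$f = - \frac{1}{318}$ ($f = \frac{1}{-318} = - \frac{1}{318} \approx -0.0031447$)
$N{\left(J \right)} = - \frac{1}{636} + \frac{3 J^{2}}{2}$ ($N{\left(J \right)} = \frac{\left(J^{2} + \left(J + J\right) J\right) - \frac{1}{318}}{2} = \frac{\left(J^{2} + 2 J J\right) - \frac{1}{318}}{2} = \frac{\left(J^{2} + 2 J^{2}\right) - \frac{1}{318}}{2} = \frac{3 J^{2} - \frac{1}{318}}{2} = \frac{- \frac{1}{318} + 3 J^{2}}{2} = - \frac{1}{636} + \frac{3 J^{2}}{2}$)
$P - N{\left(-198 \right)} = -2272 - \left(- \frac{1}{636} + \frac{3 \left(-198\right)^{2}}{2}\right) = -2272 - \left(- \frac{1}{636} + \frac{3}{2} \cdot 39204\right) = -2272 - \left(- \frac{1}{636} + 58806\right) = -2272 - \frac{37400615}{636} = - \frac{38845607}{636}$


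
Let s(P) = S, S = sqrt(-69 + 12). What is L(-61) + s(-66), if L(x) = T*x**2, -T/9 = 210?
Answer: -7032690 + I*sqrt(57) ≈ -7.0327e+6 + 7.5498*I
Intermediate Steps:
T = -1890 (T = -9*210 = -1890)
L(x) = -1890*x**2
S = I*sqrt(57) (S = sqrt(-57) = I*sqrt(57) ≈ 7.5498*I)
s(P) = I*sqrt(57)
L(-61) + s(-66) = -1890*(-61)**2 + I*sqrt(57) = -1890*3721 + I*sqrt(57) = -7032690 + I*sqrt(57)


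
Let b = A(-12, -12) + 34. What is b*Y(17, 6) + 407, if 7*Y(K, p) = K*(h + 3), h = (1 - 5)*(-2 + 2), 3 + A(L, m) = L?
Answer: 3818/7 ≈ 545.43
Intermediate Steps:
A(L, m) = -3 + L
h = 0 (h = -4*0 = 0)
b = 19 (b = (-3 - 12) + 34 = -15 + 34 = 19)
Y(K, p) = 3*K/7 (Y(K, p) = (K*(0 + 3))/7 = (K*3)/7 = (3*K)/7 = 3*K/7)
b*Y(17, 6) + 407 = 19*((3/7)*17) + 407 = 19*(51/7) + 407 = 969/7 + 407 = 3818/7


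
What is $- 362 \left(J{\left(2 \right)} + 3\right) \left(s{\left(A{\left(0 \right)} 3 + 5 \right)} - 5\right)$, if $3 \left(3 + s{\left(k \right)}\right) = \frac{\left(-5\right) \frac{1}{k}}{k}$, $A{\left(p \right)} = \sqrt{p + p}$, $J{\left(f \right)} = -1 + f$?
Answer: $\frac{175208}{15} \approx 11681.0$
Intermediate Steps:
$A{\left(p \right)} = \sqrt{2} \sqrt{p}$ ($A{\left(p \right)} = \sqrt{2 p} = \sqrt{2} \sqrt{p}$)
$s{\left(k \right)} = -3 - \frac{5}{3 k^{2}}$ ($s{\left(k \right)} = -3 + \frac{- \frac{5}{k} \frac{1}{k}}{3} = -3 + \frac{\left(-5\right) \frac{1}{k^{2}}}{3} = -3 - \frac{5}{3 k^{2}}$)
$- 362 \left(J{\left(2 \right)} + 3\right) \left(s{\left(A{\left(0 \right)} 3 + 5 \right)} - 5\right) = - 362 \left(\left(-1 + 2\right) + 3\right) \left(\left(-3 - \frac{5}{3 \left(\sqrt{2} \sqrt{0} \cdot 3 + 5\right)^{2}}\right) - 5\right) = - 362 \left(1 + 3\right) \left(\left(-3 - \frac{5}{3 \left(\sqrt{2} \cdot 0 \cdot 3 + 5\right)^{2}}\right) - 5\right) = - 362 \cdot 4 \left(\left(-3 - \frac{5}{3 \left(0 \cdot 3 + 5\right)^{2}}\right) - 5\right) = - 362 \cdot 4 \left(\left(-3 - \frac{5}{3 \left(0 + 5\right)^{2}}\right) - 5\right) = - 362 \cdot 4 \left(\left(-3 - \frac{5}{3 \cdot 25}\right) - 5\right) = - 362 \cdot 4 \left(\left(-3 - \frac{1}{15}\right) - 5\right) = - 362 \cdot 4 \left(- \frac{46}{15} - 5\right) = - 362 \cdot 4 \left(- \frac{121}{15}\right) = \left(-362\right) \left(- \frac{484}{15}\right) = \frac{175208}{15}$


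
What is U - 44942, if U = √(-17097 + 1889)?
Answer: -44942 + 2*I*√3802 ≈ -44942.0 + 123.32*I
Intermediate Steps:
U = 2*I*√3802 (U = √(-15208) = 2*I*√3802 ≈ 123.32*I)
U - 44942 = 2*I*√3802 - 44942 = -44942 + 2*I*√3802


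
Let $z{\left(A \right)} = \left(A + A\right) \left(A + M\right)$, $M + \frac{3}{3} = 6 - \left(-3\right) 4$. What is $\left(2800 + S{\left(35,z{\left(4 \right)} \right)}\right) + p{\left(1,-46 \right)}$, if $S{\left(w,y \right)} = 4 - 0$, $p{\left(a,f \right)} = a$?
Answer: $2805$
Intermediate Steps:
$M = 17$ ($M = -1 - \left(-6 - 12\right) = -1 + \left(6 - -12\right) = -1 + \left(6 + 12\right) = -1 + 18 = 17$)
$z{\left(A \right)} = 2 A \left(17 + A\right)$ ($z{\left(A \right)} = \left(A + A\right) \left(A + 17\right) = 2 A \left(17 + A\right)$)
$S{\left(w,y \right)} = 4$ ($S{\left(w,y \right)} = 4 + \left(-3 + 3\right) = 4 + 0 = 4$)
$\left(2800 + S{\left(35,z{\left(4 \right)} \right)}\right) + p{\left(1,-46 \right)} = \left(2800 + 4\right) + 1 = 2804 + 1 = 2805$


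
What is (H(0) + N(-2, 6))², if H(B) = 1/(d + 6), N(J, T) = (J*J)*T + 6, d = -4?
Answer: 3721/4 ≈ 930.25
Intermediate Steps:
N(J, T) = 6 + T*J² (N(J, T) = J²*T + 6 = T*J² + 6 = 6 + T*J²)
H(B) = ½ (H(B) = 1/(-4 + 6) = 1/2 = ½)
(H(0) + N(-2, 6))² = (½ + (6 + 6*(-2)²))² = (½ + (6 + 6*4))² = (½ + (6 + 24))² = (½ + 30)² = (61/2)² = 3721/4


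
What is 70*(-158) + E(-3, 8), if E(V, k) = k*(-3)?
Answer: -11084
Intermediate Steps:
E(V, k) = -3*k
70*(-158) + E(-3, 8) = 70*(-158) - 3*8 = -11060 - 24 = -11084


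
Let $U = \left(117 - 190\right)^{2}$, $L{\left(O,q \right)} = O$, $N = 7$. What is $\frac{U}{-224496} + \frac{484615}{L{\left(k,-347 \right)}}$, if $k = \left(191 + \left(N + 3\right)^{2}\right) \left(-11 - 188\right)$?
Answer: $- \frac{36367575367}{4333446288} \approx -8.3923$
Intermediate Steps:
$k = -57909$ ($k = \left(191 + \left(7 + 3\right)^{2}\right) \left(-11 - 188\right) = \left(191 + 10^{2}\right) \left(-199\right) = \left(191 + 100\right) \left(-199\right) = 291 \left(-199\right) = -57909$)
$U = 5329$ ($U = \left(-73\right)^{2} = 5329$)
$\frac{U}{-224496} + \frac{484615}{L{\left(k,-347 \right)}} = \frac{5329}{-224496} + \frac{484615}{-57909} = 5329 \left(- \frac{1}{224496}\right) + 484615 \left(- \frac{1}{57909}\right) = - \frac{5329}{224496} - \frac{484615}{57909} = - \frac{36367575367}{4333446288}$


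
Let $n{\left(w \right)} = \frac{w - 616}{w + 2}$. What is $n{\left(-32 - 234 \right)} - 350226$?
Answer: $- \frac{15409797}{44} \approx -3.5022 \cdot 10^{5}$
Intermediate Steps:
$n{\left(w \right)} = \frac{-616 + w}{2 + w}$
$n{\left(-32 - 234 \right)} - 350226 = \frac{-616 - 266}{2 - 266} - 350226 = \frac{1}{-264} \left(-882\right) - 350226 = \left(- \frac{1}{264}\right) \left(-882\right) - 350226 = \frac{147}{44} - 350226 = - \frac{15409797}{44}$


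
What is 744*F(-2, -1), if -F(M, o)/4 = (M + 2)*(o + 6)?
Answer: 0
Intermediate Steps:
F(M, o) = -4*(2 + M)*(6 + o) (F(M, o) = -4*(M + 2)*(o + 6) = -4*(2 + M)*(6 + o))
744*F(-2, -1) = 744*(-48 - 24*(-2) - 8*(-1) - 4*(-2)*(-1)) = 744*(-48 + 48 + 8 - 8) = 744*0 = 0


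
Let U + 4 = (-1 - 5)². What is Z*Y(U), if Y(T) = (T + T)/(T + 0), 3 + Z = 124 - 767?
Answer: -1292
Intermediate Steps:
Z = -646 (Z = -3 + (124 - 767) = -3 - 643 = -646)
U = 32 (U = -4 + (-1 - 5)² = -4 + (-6)² = -4 + 36 = 32)
Y(T) = 2 (Y(T) = (2*T)/T = 2)
Z*Y(U) = -646*2 = -1292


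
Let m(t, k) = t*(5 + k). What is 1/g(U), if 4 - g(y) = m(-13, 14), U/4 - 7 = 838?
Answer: 1/251 ≈ 0.0039841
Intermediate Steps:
U = 3380 (U = 28 + 4*838 = 28 + 3352 = 3380)
g(y) = 251 (g(y) = 4 - (-13)*(5 + 14) = 4 - (-13)*19 = 4 - 1*(-247) = 4 + 247 = 251)
1/g(U) = 1/251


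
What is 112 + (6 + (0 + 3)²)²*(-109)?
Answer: -24413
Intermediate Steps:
112 + (6 + (0 + 3)²)²*(-109) = 112 + (6 + 3²)²*(-109) = 112 + (6 + 9)²*(-109) = 112 + 15²*(-109) = 112 + 225*(-109) = 112 - 24525 = -24413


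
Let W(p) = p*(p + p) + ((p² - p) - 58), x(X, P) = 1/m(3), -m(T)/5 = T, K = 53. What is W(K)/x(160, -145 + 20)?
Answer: -124740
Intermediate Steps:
m(T) = -5*T
x(X, P) = -1/15 (x(X, P) = 1/(-5*3) = 1/(-15) = -1/15)
W(p) = -58 - p + 3*p² (W(p) = p*(2*p) + (-58 + p² - p) = 2*p² + (-58 + p² - p) = -58 - p + 3*p²)
W(K)/x(160, -145 + 20) = (-58 - 1*53 + 3*53²)/(-1/15) = (-58 - 53 + 3*2809)*(-15) = (-58 - 53 + 8427)*(-15) = 8316*(-15) = -124740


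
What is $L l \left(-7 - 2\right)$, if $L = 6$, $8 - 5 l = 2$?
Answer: $- \frac{324}{5} \approx -64.8$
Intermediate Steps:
$l = \frac{6}{5}$ ($l = \frac{8}{5} - \frac{2}{5} = \frac{6}{5} \approx 1.2$)
$L l \left(-7 - 2\right) = 6 \cdot \frac{6}{5} \left(-7 - 2\right) = \frac{36 \left(-7 - 2\right)}{5} = \frac{36}{5} \left(-9\right) = - \frac{324}{5}$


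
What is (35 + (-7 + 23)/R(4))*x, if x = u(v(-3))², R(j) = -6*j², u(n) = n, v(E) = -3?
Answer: 627/2 ≈ 313.50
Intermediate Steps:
x = 9 (x = (-3)² = 9)
(35 + (-7 + 23)/R(4))*x = (35 + (-7 + 23)/((-6*4²)))*9 = (35 + 16/((-6*16)))*9 = (35 + 16/(-96))*9 = (35 + 16*(-1/96))*9 = (35 - ⅙)*9 = (209/6)*9 = 627/2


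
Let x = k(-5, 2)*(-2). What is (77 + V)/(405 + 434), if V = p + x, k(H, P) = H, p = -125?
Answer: -38/839 ≈ -0.045292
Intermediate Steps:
x = 10 (x = -5*(-2) = 10)
V = -115 (V = -125 + 10 = -115)
(77 + V)/(405 + 434) = (77 - 115)/(405 + 434) = -38/839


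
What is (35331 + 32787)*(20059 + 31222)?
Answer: 3493159158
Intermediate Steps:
(35331 + 32787)*(20059 + 31222) = 68118*51281 = 3493159158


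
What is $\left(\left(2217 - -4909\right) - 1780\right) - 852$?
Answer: $4494$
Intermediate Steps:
$\left(\left(2217 - -4909\right) - 1780\right) - 852 = \left(\left(2217 + 4909\right) - 1780\right) - 852 = \left(7126 - 1780\right) - 852 = 5346 - 852 = 4494$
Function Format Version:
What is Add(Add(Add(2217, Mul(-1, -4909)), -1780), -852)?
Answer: 4494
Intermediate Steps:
Add(Add(Add(2217, Mul(-1, -4909)), -1780), -852) = Add(Add(Add(2217, 4909), -1780), -852) = Add(Add(7126, -1780), -852) = Add(5346, -852) = 4494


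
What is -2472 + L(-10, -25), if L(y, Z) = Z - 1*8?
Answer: -2505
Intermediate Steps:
L(y, Z) = -8 + Z (L(y, Z) = Z - 8 = -8 + Z)
-2472 + L(-10, -25) = -2472 + (-8 - 25) = -2472 - 33 = -2505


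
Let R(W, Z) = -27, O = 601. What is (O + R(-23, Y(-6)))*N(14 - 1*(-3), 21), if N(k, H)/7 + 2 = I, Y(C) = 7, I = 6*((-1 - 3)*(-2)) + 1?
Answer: 188846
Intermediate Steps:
I = 49 (I = 6*(-4*(-2)) + 1 = 6*8 + 1 = 48 + 1 = 49)
N(k, H) = 329 (N(k, H) = -14 + 7*49 = -14 + 343 = 329)
(O + R(-23, Y(-6)))*N(14 - 1*(-3), 21) = (601 - 27)*329 = 574*329 = 188846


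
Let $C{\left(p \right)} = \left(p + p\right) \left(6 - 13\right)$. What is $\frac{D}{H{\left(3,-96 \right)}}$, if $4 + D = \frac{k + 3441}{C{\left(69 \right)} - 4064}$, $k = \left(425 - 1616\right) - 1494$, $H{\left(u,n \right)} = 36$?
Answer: $- \frac{5219}{45270} \approx -0.11529$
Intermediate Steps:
$k = -2685$ ($k = -1191 - 1494 = -2685$)
$C{\left(p \right)} = - 14 p$ ($C{\left(p \right)} = 2 p \left(-7\right) = - 14 p$)
$D = - \frac{10438}{2515}$ ($D = -4 + \frac{-2685 + 3441}{\left(-14\right) 69 - 4064} = -4 + \frac{756}{-966 - 4064} = -4 + \frac{756}{-5030} = -4 + 756 \left(- \frac{1}{5030}\right) = -4 - \frac{378}{2515} = - \frac{10438}{2515} \approx -4.1503$)
$\frac{D}{H{\left(3,-96 \right)}} = - \frac{10438}{2515 \cdot 36} = \left(- \frac{10438}{2515}\right) \frac{1}{36} = - \frac{5219}{45270}$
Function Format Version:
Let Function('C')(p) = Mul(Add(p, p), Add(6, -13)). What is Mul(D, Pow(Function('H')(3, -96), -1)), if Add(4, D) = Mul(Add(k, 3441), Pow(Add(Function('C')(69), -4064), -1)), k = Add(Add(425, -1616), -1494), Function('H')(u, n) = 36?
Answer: Rational(-5219, 45270) ≈ -0.11529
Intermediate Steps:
k = -2685 (k = Add(-1191, -1494) = -2685)
Function('C')(p) = Mul(-14, p) (Function('C')(p) = Mul(Mul(2, p), -7) = Mul(-14, p))
D = Rational(-10438, 2515) (D = Add(-4, Mul(Add(-2685, 3441), Pow(Add(Mul(-14, 69), -4064), -1))) = Add(-4, Mul(756, Pow(Add(-966, -4064), -1))) = Add(-4, Mul(756, Pow(-5030, -1))) = Add(-4, Mul(756, Rational(-1, 5030))) = Add(-4, Rational(-378, 2515)) = Rational(-10438, 2515) ≈ -4.1503)
Mul(D, Pow(Function('H')(3, -96), -1)) = Mul(Rational(-10438, 2515), Pow(36, -1)) = Mul(Rational(-10438, 2515), Rational(1, 36)) = Rational(-5219, 45270)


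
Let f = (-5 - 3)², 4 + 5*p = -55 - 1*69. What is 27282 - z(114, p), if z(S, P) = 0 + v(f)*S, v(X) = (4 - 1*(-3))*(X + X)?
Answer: -74862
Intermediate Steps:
p = -128/5 (p = -⅘ + (-55 - 1*69)/5 = -⅘ + (-55 - 69)/5 = -⅘ + (⅕)*(-124) = -⅘ - 124/5 = -128/5 ≈ -25.600)
f = 64 (f = (-8)² = 64)
v(X) = 14*X (v(X) = (4 + 3)*(2*X) = 7*(2*X) = 14*X)
z(S, P) = 896*S (z(S, P) = 0 + (14*64)*S = 0 + 896*S = 896*S)
27282 - z(114, p) = 27282 - 896*114 = 27282 - 1*102144 = 27282 - 102144 = -74862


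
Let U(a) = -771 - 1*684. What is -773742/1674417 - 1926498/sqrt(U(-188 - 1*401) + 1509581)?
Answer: -257914/558139 - 963249*sqrt(1508126)/754063 ≈ -1569.2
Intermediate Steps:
U(a) = -1455 (U(a) = -771 - 684 = -1455)
-773742/1674417 - 1926498/sqrt(U(-188 - 1*401) + 1509581) = -773742/1674417 - 1926498/sqrt(-1455 + 1509581) = -773742*1/1674417 - 1926498*sqrt(1508126)/1508126 = -257914/558139 - 963249*sqrt(1508126)/754063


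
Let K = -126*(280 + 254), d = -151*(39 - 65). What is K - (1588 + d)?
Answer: -72798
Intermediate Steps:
d = 3926 (d = -151*(-26) = 3926)
K = -67284 (K = -126*534 = -67284)
K - (1588 + d) = -67284 - (1588 + 3926) = -67284 - 1*5514 = -67284 - 5514 = -72798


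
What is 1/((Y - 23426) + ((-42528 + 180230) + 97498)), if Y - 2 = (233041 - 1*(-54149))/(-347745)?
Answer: 23183/4909583862 ≈ 4.7220e-6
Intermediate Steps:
Y = 27220/23183 (Y = 2 + (233041 - 1*(-54149))/(-347745) = 2 + (233041 + 54149)*(-1/347745) = 2 + 287190*(-1/347745) = 2 - 19146/23183 = 27220/23183 ≈ 1.1741)
1/((Y - 23426) + ((-42528 + 180230) + 97498)) = 1/((27220/23183 - 23426) + ((-42528 + 180230) + 97498)) = 1/(-543057738/23183 + (137702 + 97498)) = 1/(-543057738/23183 + 235200) = 1/(4909583862/23183) = 23183/4909583862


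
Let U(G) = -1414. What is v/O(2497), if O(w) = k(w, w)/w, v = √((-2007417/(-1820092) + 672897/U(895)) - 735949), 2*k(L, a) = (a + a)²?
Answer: I*√304854999140868017416939/3213152194868 ≈ 0.17184*I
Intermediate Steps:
k(L, a) = 2*a² (k(L, a) = (a + a)²/2 = (2*a)²/2 = (4*a²)/2 = 2*a²)
v = I*√304854999140868017416939/643402522 (v = √((-2007417/(-1820092) + 672897/(-1414)) - 735949) = √((-2007417*(-1/1820092) + 672897*(-1/1414)) - 735949) = √((2007417/1820092 - 672897/1414) - 735949) = √(-610947979443/1286805044 - 735949) = √(-947633833306199/1286805044) = I*√304854999140868017416939/643402522 ≈ 858.15*I)
O(w) = 2*w (O(w) = (2*w²)/w = 2*w)
v/O(2497) = (I*√304854999140868017416939/643402522)/((2*2497)) = (I*√304854999140868017416939/643402522)/4994 = (I*√304854999140868017416939/643402522)*(1/4994) = I*√304854999140868017416939/3213152194868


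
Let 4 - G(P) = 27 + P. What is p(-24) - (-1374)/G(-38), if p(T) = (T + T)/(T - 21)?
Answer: 278/3 ≈ 92.667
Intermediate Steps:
p(T) = 2*T/(-21 + T) (p(T) = (2*T)/(-21 + T) = 2*T/(-21 + T))
G(P) = -23 - P (G(P) = 4 - (27 + P) = 4 + (-27 - P) = -23 - P)
p(-24) - (-1374)/G(-38) = 2*(-24)/(-21 - 24) - (-1374)/(-23 - 1*(-38)) = 2*(-24)/(-45) - (-1374)/(-23 + 38) = 2*(-24)*(-1/45) - (-1374)/15 = 16/15 - (-1374)/15 = 16/15 - 1*(-458/5) = 16/15 + 458/5 = 278/3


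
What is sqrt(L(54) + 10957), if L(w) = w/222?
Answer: sqrt(15000466)/37 ≈ 104.68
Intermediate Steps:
L(w) = w/222 (L(w) = w*(1/222) = w/222)
sqrt(L(54) + 10957) = sqrt((1/222)*54 + 10957) = sqrt(9/37 + 10957) = sqrt(405418/37) = sqrt(15000466)/37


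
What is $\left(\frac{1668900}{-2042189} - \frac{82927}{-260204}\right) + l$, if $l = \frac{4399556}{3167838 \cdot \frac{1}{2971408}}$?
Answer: $\frac{3473369538925799705943901}{841671980299232964} \approx 4.1267 \cdot 10^{6}$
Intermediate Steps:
$l = \frac{6536437947424}{1583919}$ ($l = \frac{4399556}{3167838 \cdot \frac{1}{2971408}} = \frac{4399556}{\frac{1583919}{1485704}} = 4399556 \cdot \frac{1485704}{1583919} = \frac{6536437947424}{1583919} \approx 4.1268 \cdot 10^{6}$)
$\left(\frac{1668900}{-2042189} - \frac{82927}{-260204}\right) + l = \left(\frac{1668900}{-2042189} - \frac{82927}{-260204}\right) + \frac{6536437947424}{1583919} = \left(1668900 \left(- \frac{1}{2042189}\right) - - \frac{82927}{260204}\right) + \frac{6536437947424}{1583919} = \left(- \frac{1668900}{2042189} + \frac{82927}{260204}\right) + \frac{6536437947424}{1583919} = - \frac{264901848397}{531385746556} + \frac{6536437947424}{1583919} = \frac{3473369538925799705943901}{841671980299232964}$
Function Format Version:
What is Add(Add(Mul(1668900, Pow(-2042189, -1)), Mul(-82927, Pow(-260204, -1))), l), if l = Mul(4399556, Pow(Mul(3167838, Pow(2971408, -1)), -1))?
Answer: Rational(3473369538925799705943901, 841671980299232964) ≈ 4.1267e+6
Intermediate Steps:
l = Rational(6536437947424, 1583919) (l = Mul(4399556, Pow(Mul(3167838, Rational(1, 2971408)), -1)) = Mul(4399556, Pow(Rational(1583919, 1485704), -1)) = Mul(4399556, Rational(1485704, 1583919)) = Rational(6536437947424, 1583919) ≈ 4.1268e+6)
Add(Add(Mul(1668900, Pow(-2042189, -1)), Mul(-82927, Pow(-260204, -1))), l) = Add(Add(Mul(1668900, Pow(-2042189, -1)), Mul(-82927, Pow(-260204, -1))), Rational(6536437947424, 1583919)) = Add(Add(Mul(1668900, Rational(-1, 2042189)), Mul(-82927, Rational(-1, 260204))), Rational(6536437947424, 1583919)) = Add(Add(Rational(-1668900, 2042189), Rational(82927, 260204)), Rational(6536437947424, 1583919)) = Add(Rational(-264901848397, 531385746556), Rational(6536437947424, 1583919)) = Rational(3473369538925799705943901, 841671980299232964)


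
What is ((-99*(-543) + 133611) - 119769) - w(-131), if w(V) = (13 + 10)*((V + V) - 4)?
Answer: 73717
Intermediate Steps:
w(V) = -92 + 46*V (w(V) = 23*(2*V - 4) = 23*(-4 + 2*V) = -92 + 46*V)
((-99*(-543) + 133611) - 119769) - w(-131) = ((-99*(-543) + 133611) - 119769) - (-92 + 46*(-131)) = ((53757 + 133611) - 119769) - (-92 - 6026) = (187368 - 119769) - 1*(-6118) = 67599 + 6118 = 73717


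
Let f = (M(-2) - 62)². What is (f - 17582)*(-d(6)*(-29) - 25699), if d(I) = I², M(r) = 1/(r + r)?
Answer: 5407112705/16 ≈ 3.3794e+8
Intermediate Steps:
M(r) = 1/(2*r)
f = 62001/16 (f = ((½)/(-2) - 62)² = ((½)*(-½) - 62)² = (-¼ - 62)² = (-249/4)² = 62001/16 ≈ 3875.1)
(f - 17582)*(-d(6)*(-29) - 25699) = (62001/16 - 17582)*(-1*6²*(-29) - 25699) = -219311*(-1*36*(-29) - 25699)/16 = -219311*(-36*(-29) - 25699)/16 = -219311*(1044 - 25699)/16 = -219311/16*(-24655) = 5407112705/16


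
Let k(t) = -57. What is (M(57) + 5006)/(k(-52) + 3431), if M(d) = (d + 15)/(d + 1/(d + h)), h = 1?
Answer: 1182787/796987 ≈ 1.4841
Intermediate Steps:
M(d) = (15 + d)/(d + 1/(1 + d)) (M(d) = (d + 15)/(d + 1/(d + 1)) = (15 + d)/(d + 1/(1 + d)))
(M(57) + 5006)/(k(-52) + 3431) = ((15 + 57² + 16*57)/(1 + 57 + 57²) + 5006)/(-57 + 3431) = ((15 + 3249 + 912)/(1 + 57 + 3249) + 5006)/3374 = (4176/3307 + 5006)*(1/3374) = (16559018/3307)*(1/3374) = 1182787/796987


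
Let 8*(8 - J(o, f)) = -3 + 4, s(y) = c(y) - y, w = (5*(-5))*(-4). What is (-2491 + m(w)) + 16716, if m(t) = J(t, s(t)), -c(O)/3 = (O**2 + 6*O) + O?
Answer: 113863/8 ≈ 14233.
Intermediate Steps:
w = 100 (w = -25*(-4) = 100)
c(O) = -21*O - 3*O**2 (c(O) = -3*((O**2 + 6*O) + O) = -3*(O**2 + 7*O) = -21*O - 3*O**2)
s(y) = -y - 3*y*(7 + y) (s(y) = -3*y*(7 + y) - y = -y - 3*y*(7 + y))
J(o, f) = 63/8 (J(o, f) = 8 - (-3 + 4)/8 = 8 - 1/8*1 = 8 - 1/8 = 63/8)
m(t) = 63/8
(-2491 + m(w)) + 16716 = (-2491 + 63/8) + 16716 = -19865/8 + 16716 = 113863/8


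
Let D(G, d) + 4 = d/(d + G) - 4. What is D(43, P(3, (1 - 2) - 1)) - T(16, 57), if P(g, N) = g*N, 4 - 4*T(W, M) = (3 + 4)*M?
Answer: 13407/148 ≈ 90.588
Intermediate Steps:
T(W, M) = 1 - 7*M/4 (T(W, M) = 1 - (3 + 4)*M/4 = 1 - 7*M/4)
P(g, N) = N*g
D(G, d) = -8 + d/(G + d) (D(G, d) = -4 + (d/(d + G) - 4) = -4 + (d/(G + d) - 4) = -4 + (-4 + d/(G + d)) = -8 + d/(G + d))
D(43, P(3, (1 - 2) - 1)) - T(16, 57) = (-8*43 - 7*((1 - 2) - 1)*3)/(43 + ((1 - 2) - 1)*3) - (1 - 7/4*57) = (-344 - 7*(-1 - 1)*3)/(43 + (-1 - 1)*3) - (1 - 399/4) = (-344 - (-14)*3)/(43 - 2*3) - 1*(-395/4) = (-344 - 7*(-6))/(43 - 6) + 395/4 = (-344 + 42)/37 + 395/4 = (1/37)*(-302) + 395/4 = -302/37 + 395/4 = 13407/148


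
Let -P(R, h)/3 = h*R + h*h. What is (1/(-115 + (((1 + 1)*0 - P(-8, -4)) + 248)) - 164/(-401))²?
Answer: 2100297241/12338099929 ≈ 0.17023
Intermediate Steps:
P(R, h) = -3*h² - 3*R*h (P(R, h) = -3*(h*R + h*h) = -3*(R*h + h²) = -3*(h² + R*h) = -3*h² - 3*R*h)
(1/(-115 + (((1 + 1)*0 - P(-8, -4)) + 248)) - 164/(-401))² = (1/(-115 + (((1 + 1)*0 - (-3)*(-4)*(-8 - 4)) + 248)) - 164/(-401))² = (1/(-115 + ((2*0 - (-3)*(-4)*(-12)) + 248)) - 164*(-1/401))² = (1/(-115 + ((0 - 1*(-144)) + 248)) + 164/401)² = (1/(-115 + ((0 + 144) + 248)) + 164/401)² = (1/(-115 + (144 + 248)) + 164/401)² = (1/(-115 + 392) + 164/401)² = (1/277 + 164/401)² = (45829/111077)² = 2100297241/12338099929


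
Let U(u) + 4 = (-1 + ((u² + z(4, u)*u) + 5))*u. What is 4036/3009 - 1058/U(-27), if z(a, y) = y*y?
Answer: 1030909867/769771407 ≈ 1.3392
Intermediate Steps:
z(a, y) = y²
U(u) = -4 + u*(4 + u² + u³) (U(u) = -4 + (-1 + ((u² + u²*u) + 5))*u = -4 + (-1 + ((u² + u³) + 5))*u = -4 + (-1 + (5 + u² + u³))*u = -4 + (4 + u² + u³)*u = -4 + u*(4 + u² + u³))
4036/3009 - 1058/U(-27) = 4036/3009 - 1058/(-4 + (-27)³ + (-27)⁴ + 4*(-27)) = 4036*(1/3009) - 1058/(-4 - 19683 + 531441 - 108) = 4036/3009 - 1058/511646 = 4036/3009 - 1058*1/511646 = 4036/3009 - 529/255823 = 1030909867/769771407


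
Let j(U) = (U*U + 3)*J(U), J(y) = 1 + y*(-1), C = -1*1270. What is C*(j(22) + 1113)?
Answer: 11574780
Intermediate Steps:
C = -1270
J(y) = 1 - y
j(U) = (1 - U)*(3 + U²) (j(U) = (U*U + 3)*(1 - U) = (U² + 3)*(1 - U) = (3 + U²)*(1 - U) = (1 - U)*(3 + U²))
C*(j(22) + 1113) = -1270*(-(-1 + 22)*(3 + 22²) + 1113) = -1270*(-1*21*(3 + 484) + 1113) = -1270*(-1*21*487 + 1113) = -1270*(-10227 + 1113) = -1270*(-9114) = 11574780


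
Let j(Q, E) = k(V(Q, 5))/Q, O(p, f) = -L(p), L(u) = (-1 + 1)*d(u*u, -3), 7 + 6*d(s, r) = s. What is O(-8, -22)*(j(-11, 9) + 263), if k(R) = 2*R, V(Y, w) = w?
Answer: 0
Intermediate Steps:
d(s, r) = -7/6 + s/6
L(u) = 0 (L(u) = (-1 + 1)*(-7/6 + (u*u)/6) = 0*(-7/6 + u²/6) = 0)
O(p, f) = 0 (O(p, f) = -1*0 = 0)
j(Q, E) = 10/Q (j(Q, E) = (2*5)/Q = 10/Q)
O(-8, -22)*(j(-11, 9) + 263) = 0*(10/(-11) + 263) = 0*(10*(-1/11) + 263) = 0*(-10/11 + 263) = 0*(2883/11) = 0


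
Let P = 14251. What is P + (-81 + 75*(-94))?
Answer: 7120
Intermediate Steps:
P + (-81 + 75*(-94)) = 14251 + (-81 + 75*(-94)) = 14251 + (-81 - 7050) = 14251 - 7131 = 7120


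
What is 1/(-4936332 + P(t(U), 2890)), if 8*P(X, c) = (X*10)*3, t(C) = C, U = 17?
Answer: -4/19745073 ≈ -2.0258e-7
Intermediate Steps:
P(X, c) = 15*X/4 (P(X, c) = ((X*10)*3)/8 = ((10*X)*3)/8 = (30*X)/8 = 15*X/4)
1/(-4936332 + P(t(U), 2890)) = 1/(-4936332 + (15/4)*17) = 1/(-4936332 + 255/4) = 1/(-19745073/4) = -4/19745073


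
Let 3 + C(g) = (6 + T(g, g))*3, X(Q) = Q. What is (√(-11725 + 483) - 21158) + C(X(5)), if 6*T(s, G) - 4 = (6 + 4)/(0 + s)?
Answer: -21140 + I*√11242 ≈ -21140.0 + 106.03*I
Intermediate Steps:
T(s, G) = ⅔ + 5/(3*s) (T(s, G) = ⅔ + ((6 + 4)/(0 + s))/6 = ⅔ + (10/s)/6 = ⅔ + 5/(3*s))
C(g) = 15 + (5 + 2*g)/g (C(g) = -3 + (6 + (5 + 2*g)/(3*g))*3 = -3 + (18 + (5 + 2*g)/g) = 15 + (5 + 2*g)/g)
(√(-11725 + 483) - 21158) + C(X(5)) = (√(-11725 + 483) - 21158) + (17 + 5/5) = (√(-11242) - 21158) + (17 + 5*(⅕)) = (I*√11242 - 21158) + (17 + 1) = (-21158 + I*√11242) + 18 = -21140 + I*√11242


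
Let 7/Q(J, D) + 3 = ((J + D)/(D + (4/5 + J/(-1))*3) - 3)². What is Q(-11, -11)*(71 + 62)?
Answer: 3464251/45481 ≈ 76.169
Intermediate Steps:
Q(J, D) = 7/(-3 + (-3 + (D + J)/(12/5 + D - 3*J))²) (Q(J, D) = 7/(-3 + ((J + D)/(D + (4/5 + J/(-1))*3) - 3)²) = 7/(-3 + ((D + J)/(D + (4*(⅕) + J*(-1))*3) - 3)²) = 7/(-3 + ((D + J)/(D + (⅘ - J)*3) - 3)²) = 7/(-3 + ((D + J)/(D + (12/5 - 3*J)) - 3)²) = 7/(-3 + ((D + J)/(12/5 + D - 3*J) - 3)²) = 7/(-3 + (-3 + (D + J)/(12/5 + D - 3*J))²))
Q(-11, -11)*(71 + 62) = (7*(12 - 15*(-11) + 5*(-11))²/(-3*(12 - 15*(-11) + 5*(-11))² + 4*(18 - 25*(-11) + 5*(-11))²))*(71 + 62) = (7*(12 + 165 - 55)²/(-3*(12 + 165 - 55)² + 4*(18 + 275 - 55)²))*133 = (7*122²/(-3*122² + 4*238²))*133 = (7*14884/(-3*14884 + 4*56644))*133 = (7*14884/(-44652 + 226576))*133 = (7*14884/181924)*133 = (7*(1/181924)*14884)*133 = (26047/45481)*133 = 3464251/45481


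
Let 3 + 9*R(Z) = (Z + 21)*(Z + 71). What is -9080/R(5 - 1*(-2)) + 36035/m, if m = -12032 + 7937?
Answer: -27549049/595413 ≈ -46.269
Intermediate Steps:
R(Z) = -⅓ + (21 + Z)*(71 + Z)/9 (R(Z) = -⅓ + ((Z + 21)*(Z + 71))/9 = -⅓ + ((21 + Z)*(71 + Z))/9 = -⅓ + (21 + Z)*(71 + Z)/9)
m = -4095
-9080/R(5 - 1*(-2)) + 36035/m = -9080/(496/3 + (5 - 1*(-2))²/9 + 92*(5 - 1*(-2))/9) + 36035/(-4095) = -9080/(496/3 + (5 + 2)²/9 + 92*(5 + 2)/9) + 36035*(-1/4095) = -9080/(496/3 + (⅑)*7² + (92/9)*7) - 7207/819 = -9080/(496/3 + (⅑)*49 + 644/9) - 7207/819 = -9080/(496/3 + 49/9 + 644/9) - 7207/819 = -9080/727/3 - 7207/819 = -9080*3/727 - 7207/819 = -27240/727 - 7207/819 = -27549049/595413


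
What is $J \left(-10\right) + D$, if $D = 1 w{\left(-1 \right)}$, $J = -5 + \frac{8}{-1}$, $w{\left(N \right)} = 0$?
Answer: $130$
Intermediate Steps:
$J = -13$ ($J = -5 + 8 \left(-1\right) = -5 - 8 = -13$)
$D = 0$ ($D = 1 \cdot 0 = 0$)
$J \left(-10\right) + D = \left(-13\right) \left(-10\right) + 0 = 130 + 0 = 130$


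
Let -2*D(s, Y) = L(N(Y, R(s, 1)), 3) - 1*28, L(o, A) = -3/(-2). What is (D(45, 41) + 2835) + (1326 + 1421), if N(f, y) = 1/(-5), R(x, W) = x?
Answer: 22381/4 ≈ 5595.3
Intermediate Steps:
N(f, y) = -⅕
L(o, A) = 3/2 (L(o, A) = -3*(-½) = 3/2)
D(s, Y) = 53/4 (D(s, Y) = -(3/2 - 1*28)/2 = -(3/2 - 28)/2 = -½*(-53/2) = 53/4)
(D(45, 41) + 2835) + (1326 + 1421) = (53/4 + 2835) + (1326 + 1421) = 11393/4 + 2747 = 22381/4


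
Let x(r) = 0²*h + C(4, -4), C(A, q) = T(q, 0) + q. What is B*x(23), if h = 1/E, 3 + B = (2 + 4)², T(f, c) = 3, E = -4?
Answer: -33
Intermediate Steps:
C(A, q) = 3 + q
B = 33 (B = -3 + (2 + 4)² = -3 + 6² = -3 + 36 = 33)
h = -¼ (h = 1/(-4) = -¼ ≈ -0.25000)
x(r) = -1 (x(r) = 0²*(-¼) + (3 - 4) = 0*(-¼) - 1 = 0 - 1 = -1)
B*x(23) = 33*(-1) = -33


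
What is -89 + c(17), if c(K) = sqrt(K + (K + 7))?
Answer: -89 + sqrt(41) ≈ -82.597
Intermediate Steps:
c(K) = sqrt(7 + 2*K) (c(K) = sqrt(K + (7 + K)) = sqrt(7 + 2*K))
-89 + c(17) = -89 + sqrt(7 + 2*17) = -89 + sqrt(7 + 34) = -89 + sqrt(41)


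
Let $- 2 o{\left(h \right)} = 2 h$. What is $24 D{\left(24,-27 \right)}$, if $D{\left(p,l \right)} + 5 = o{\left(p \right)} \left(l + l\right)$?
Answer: $30984$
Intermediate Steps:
$o{\left(h \right)} = - h$ ($o{\left(h \right)} = - \frac{2 h}{2} = - h$)
$D{\left(p,l \right)} = -5 - 2 l p$ ($D{\left(p,l \right)} = -5 + - p \left(l + l\right) = -5 + - p 2 l = -5 - 2 l p$)
$24 D{\left(24,-27 \right)} = 24 \left(-5 - \left(-54\right) 24\right) = 24 \left(-5 + 1296\right) = 24 \cdot 1291 = 30984$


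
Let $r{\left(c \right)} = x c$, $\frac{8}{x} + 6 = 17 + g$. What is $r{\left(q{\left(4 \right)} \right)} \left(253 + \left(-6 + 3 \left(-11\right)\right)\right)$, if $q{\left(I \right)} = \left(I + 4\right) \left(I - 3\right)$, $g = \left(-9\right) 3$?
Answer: $-856$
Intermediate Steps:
$g = -27$
$x = - \frac{1}{2}$ ($x = \frac{8}{-6 + \left(17 - 27\right)} = \frac{8}{-6 - 10} = \frac{8}{-16} = 8 \left(- \frac{1}{16}\right) = - \frac{1}{2} \approx -0.5$)
$q{\left(I \right)} = \left(-3 + I\right) \left(4 + I\right)$ ($q{\left(I \right)} = \left(4 + I\right) \left(-3 + I\right) = \left(-3 + I\right) \left(4 + I\right)$)
$r{\left(c \right)} = - \frac{c}{2}$
$r{\left(q{\left(4 \right)} \right)} \left(253 + \left(-6 + 3 \left(-11\right)\right)\right) = - \frac{-12 + 4 + 4^{2}}{2} \left(253 + \left(-6 + 3 \left(-11\right)\right)\right) = - \frac{-12 + 4 + 16}{2} \left(253 - 39\right) = \left(- \frac{1}{2}\right) 8 \left(253 - 39\right) = \left(-4\right) 214 = -856$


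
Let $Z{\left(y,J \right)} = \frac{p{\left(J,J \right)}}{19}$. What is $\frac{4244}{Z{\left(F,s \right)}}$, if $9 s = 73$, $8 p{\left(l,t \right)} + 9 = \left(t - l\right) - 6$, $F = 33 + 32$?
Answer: $- \frac{645088}{15} \approx -43006.0$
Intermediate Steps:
$F = 65$
$p{\left(l,t \right)} = - \frac{15}{8} - \frac{l}{8} + \frac{t}{8}$ ($p{\left(l,t \right)} = - \frac{9}{8} + \frac{\left(t - l\right) - 6}{8} = - \frac{9}{8} + \frac{-6 + t - l}{8} = - \frac{9}{8} - \left(\frac{3}{4} - \frac{t}{8} + \frac{l}{8}\right) = - \frac{15}{8} - \frac{l}{8} + \frac{t}{8}$)
$s = \frac{73}{9}$ ($s = \frac{1}{9} \cdot 73 = \frac{73}{9} \approx 8.1111$)
$Z{\left(y,J \right)} = - \frac{15}{152}$ ($Z{\left(y,J \right)} = \frac{- \frac{15}{8} - \frac{J}{8} + \frac{J}{8}}{19} = \left(- \frac{15}{8}\right) \frac{1}{19} = - \frac{15}{152}$)
$\frac{4244}{Z{\left(F,s \right)}} = \frac{4244}{- \frac{15}{152}} = 4244 \left(- \frac{152}{15}\right) = - \frac{645088}{15}$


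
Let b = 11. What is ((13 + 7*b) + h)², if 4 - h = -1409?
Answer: 2259009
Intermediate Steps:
h = 1413 (h = 4 - 1*(-1409) = 4 + 1409 = 1413)
((13 + 7*b) + h)² = ((13 + 7*11) + 1413)² = ((13 + 77) + 1413)² = (90 + 1413)² = 1503² = 2259009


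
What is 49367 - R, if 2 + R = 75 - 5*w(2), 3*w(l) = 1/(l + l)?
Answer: 591533/12 ≈ 49294.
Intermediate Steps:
w(l) = 1/(6*l) (w(l) = 1/(3*(l + l)) = 1/(3*((2*l))) = (1/(2*l))/3 = 1/(6*l))
R = 871/12 (R = -2 + (75 - 5/(6*2)) = -2 + (75 - 5*1/12) = -2 + (75 - 5/12) = -2 + 895/12 = 871/12 ≈ 72.583)
49367 - R = 49367 - 1*871/12 = 49367 - 871/12 = 591533/12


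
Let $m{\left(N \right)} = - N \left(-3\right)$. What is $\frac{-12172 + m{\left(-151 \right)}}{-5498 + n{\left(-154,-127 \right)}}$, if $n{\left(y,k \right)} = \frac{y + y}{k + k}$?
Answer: $\frac{1603375}{698092} \approx 2.2968$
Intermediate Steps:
$n{\left(y,k \right)} = \frac{y}{k}$ ($n{\left(y,k \right)} = \frac{2 y}{2 k} = 2 y \frac{1}{2 k} = \frac{y}{k}$)
$m{\left(N \right)} = 3 N$
$\frac{-12172 + m{\left(-151 \right)}}{-5498 + n{\left(-154,-127 \right)}} = \frac{-12172 + 3 \left(-151\right)}{-5498 - \frac{154}{-127}} = \frac{-12172 - 453}{-5498 - - \frac{154}{127}} = - \frac{12625}{-5498 + \frac{154}{127}} = - \frac{12625}{- \frac{698092}{127}} = \left(-12625\right) \left(- \frac{127}{698092}\right) = \frac{1603375}{698092}$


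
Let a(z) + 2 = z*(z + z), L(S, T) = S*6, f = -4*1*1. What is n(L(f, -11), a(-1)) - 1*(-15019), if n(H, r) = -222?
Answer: 14797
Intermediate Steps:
f = -4 (f = -4*1 = -4)
L(S, T) = 6*S
a(z) = -2 + 2*z² (a(z) = -2 + z*(z + z) = -2 + z*(2*z) = -2 + 2*z²)
n(L(f, -11), a(-1)) - 1*(-15019) = -222 - 1*(-15019) = -222 + 15019 = 14797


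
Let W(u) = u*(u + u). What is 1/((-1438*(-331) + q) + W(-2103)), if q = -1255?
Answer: 1/9319941 ≈ 1.0730e-7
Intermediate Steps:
W(u) = 2*u**2 (W(u) = u*(2*u) = 2*u**2)
1/((-1438*(-331) + q) + W(-2103)) = 1/((-1438*(-331) - 1255) + 2*(-2103)**2) = 1/((475978 - 1255) + 2*4422609) = 1/(474723 + 8845218) = 1/9319941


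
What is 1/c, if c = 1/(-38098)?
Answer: -38098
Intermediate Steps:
c = -1/38098 ≈ -2.6248e-5
1/c = 1/(-1/38098) = -38098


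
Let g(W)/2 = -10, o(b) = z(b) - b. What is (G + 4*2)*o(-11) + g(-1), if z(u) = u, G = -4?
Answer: -20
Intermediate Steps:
o(b) = 0 (o(b) = b - b = 0)
g(W) = -20 (g(W) = 2*(-10) = -20)
(G + 4*2)*o(-11) + g(-1) = (-4 + 4*2)*0 - 20 = (-4 + 8)*0 - 20 = 4*0 - 20 = 0 - 20 = -20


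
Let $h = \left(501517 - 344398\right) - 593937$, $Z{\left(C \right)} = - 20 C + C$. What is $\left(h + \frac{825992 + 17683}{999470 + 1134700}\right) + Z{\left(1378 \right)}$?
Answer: $- \frac{65874657755}{142278} \approx -4.63 \cdot 10^{5}$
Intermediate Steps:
$Z{\left(C \right)} = - 19 C$
$h = -436818$ ($h = 157119 - 593937 = -436818$)
$\left(h + \frac{825992 + 17683}{999470 + 1134700}\right) + Z{\left(1378 \right)} = \left(-436818 + \frac{825992 + 17683}{999470 + 1134700}\right) - 26182 = \left(-436818 + \frac{843675}{2134170}\right) - 26182 = \left(-436818 + 843675 \cdot \frac{1}{2134170}\right) - 26182 = \left(-436818 + \frac{56245}{142278}\right) - 26182 = - \frac{62149535159}{142278} - 26182 = - \frac{65874657755}{142278}$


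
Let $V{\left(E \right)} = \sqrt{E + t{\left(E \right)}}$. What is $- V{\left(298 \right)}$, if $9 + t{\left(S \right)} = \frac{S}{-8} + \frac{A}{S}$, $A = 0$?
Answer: $- \frac{\sqrt{1007}}{2} \approx -15.867$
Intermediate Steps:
$t{\left(S \right)} = -9 - \frac{S}{8}$ ($t{\left(S \right)} = -9 + \left(\frac{S}{-8} + \frac{0}{S}\right) = -9 + \left(S \left(- \frac{1}{8}\right) + 0\right) = -9 + \left(- \frac{S}{8} + 0\right) = -9 - \frac{S}{8}$)
$V{\left(E \right)} = \sqrt{-9 + \frac{7 E}{8}}$ ($V{\left(E \right)} = \sqrt{E - \left(9 + \frac{E}{8}\right)} = \sqrt{-9 + \frac{7 E}{8}}$)
$- V{\left(298 \right)} = - \frac{\sqrt{-144 + 14 \cdot 298}}{4} = - \frac{\sqrt{-144 + 4172}}{4} = - \frac{\sqrt{4028}}{4} = - \frac{2 \sqrt{1007}}{4} = - \frac{\sqrt{1007}}{2}$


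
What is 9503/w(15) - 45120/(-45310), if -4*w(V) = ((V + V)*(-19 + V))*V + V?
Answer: 10605076/475755 ≈ 22.291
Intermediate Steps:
w(V) = -V/4 - V²*(-19 + V)/2 (w(V) = -(((V + V)*(-19 + V))*V + V)/4 = -(((2*V)*(-19 + V))*V + V)/4 = -((2*V*(-19 + V))*V + V)/4 = -(2*V²*(-19 + V) + V)/4 = -(V + 2*V²*(-19 + V))/4 = -V/4 - V²*(-19 + V)/2)
9503/w(15) - 45120/(-45310) = 9503/(((¼)*15*(-1 - 2*15² + 38*15))) - 45120/(-45310) = 9503/(((¼)*15*(-1 - 2*225 + 570))) - 45120*(-1/45310) = 9503/(((¼)*15*(-1 - 450 + 570))) + 4512/4531 = 9503/(((¼)*15*119)) + 4512/4531 = 9503/(1785/4) + 4512/4531 = 9503*(4/1785) + 4512/4531 = 2236/105 + 4512/4531 = 10605076/475755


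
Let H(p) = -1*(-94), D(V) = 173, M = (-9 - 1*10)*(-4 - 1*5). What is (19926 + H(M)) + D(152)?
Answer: 20193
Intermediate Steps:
M = 171 (M = (-9 - 10)*(-4 - 5) = -19*(-9) = 171)
H(p) = 94
(19926 + H(M)) + D(152) = (19926 + 94) + 173 = 20020 + 173 = 20193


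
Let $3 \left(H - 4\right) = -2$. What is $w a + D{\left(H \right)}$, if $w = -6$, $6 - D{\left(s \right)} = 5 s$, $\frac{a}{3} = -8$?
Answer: $\frac{400}{3} \approx 133.33$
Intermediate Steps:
$a = -24$ ($a = 3 \left(-8\right) = -24$)
$H = \frac{10}{3}$ ($H = 4 + \frac{1}{3} \left(-2\right) = 4 - \frac{2}{3} = \frac{10}{3} \approx 3.3333$)
$D{\left(s \right)} = 6 - 5 s$
$w a + D{\left(H \right)} = \left(-6\right) \left(-24\right) + \left(6 - \frac{50}{3}\right) = 144 + \left(6 - \frac{50}{3}\right) = 144 - \frac{32}{3} = \frac{400}{3}$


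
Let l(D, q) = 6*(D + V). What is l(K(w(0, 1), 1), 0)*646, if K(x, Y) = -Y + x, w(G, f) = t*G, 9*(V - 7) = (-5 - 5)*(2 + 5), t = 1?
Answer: -20672/3 ≈ -6890.7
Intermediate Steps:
V = -7/9 (V = 7 + ((-5 - 5)*(2 + 5))/9 = 7 + (-10*7)/9 = 7 + (1/9)*(-70) = 7 - 70/9 = -7/9 ≈ -0.77778)
w(G, f) = G (w(G, f) = 1*G = G)
K(x, Y) = x - Y
l(D, q) = -14/3 + 6*D (l(D, q) = 6*(D - 7/9) = 6*(-7/9 + D) = -14/3 + 6*D)
l(K(w(0, 1), 1), 0)*646 = (-14/3 + 6*(0 - 1*1))*646 = (-14/3 + 6*(0 - 1))*646 = (-14/3 + 6*(-1))*646 = (-14/3 - 6)*646 = -32/3*646 = -20672/3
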